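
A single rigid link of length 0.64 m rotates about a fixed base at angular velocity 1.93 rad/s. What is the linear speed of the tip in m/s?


v = L*omega = 0.64 * 1.93 = 1.2352

1.2352 m/s


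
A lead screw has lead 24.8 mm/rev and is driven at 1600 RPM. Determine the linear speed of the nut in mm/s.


v = lead * (RPM/60) = 24.8*1600/60 = 661.3333

661.3333 mm/s


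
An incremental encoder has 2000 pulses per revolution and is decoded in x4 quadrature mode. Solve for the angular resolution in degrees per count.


resolution = 360 / (PPR * 4) = 360 / 8000 = 0.0450

0.0450 degrees


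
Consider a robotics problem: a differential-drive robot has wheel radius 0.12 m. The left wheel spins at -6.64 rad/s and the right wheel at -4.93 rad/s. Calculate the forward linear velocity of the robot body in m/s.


v = r*(wR + wL)/2 = 0.12*(-4.93 + -6.64)/2 = -0.6942

-0.6942 m/s


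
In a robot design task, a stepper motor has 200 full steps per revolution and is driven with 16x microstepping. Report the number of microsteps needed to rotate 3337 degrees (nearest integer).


step_size = 360/(200*16) = 360/3200 = 0.112500 deg
n = 3337/(360/3200) = 3337*3200/360 = 29662.2222 -> 29662

29662 steps


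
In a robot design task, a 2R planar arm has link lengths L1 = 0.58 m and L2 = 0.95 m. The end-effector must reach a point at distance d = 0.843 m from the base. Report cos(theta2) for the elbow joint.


cos(th2) = (d^2 - L1^2 - L2^2)/(2*L1*L2) = (0.843^2 - 0.58^2 - 0.95^2)/(2*0.58*0.95) = -0.4794

-0.4794


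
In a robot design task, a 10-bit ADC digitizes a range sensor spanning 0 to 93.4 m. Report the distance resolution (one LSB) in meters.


res = range / 2^n = 93.4/2^10 = 93.4/1024 = 0.0912

0.0912 m


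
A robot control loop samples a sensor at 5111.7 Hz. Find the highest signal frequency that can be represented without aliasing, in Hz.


f_max = f_s/2 = 5111.7/2 = 2555.8500

2555.8500 Hz


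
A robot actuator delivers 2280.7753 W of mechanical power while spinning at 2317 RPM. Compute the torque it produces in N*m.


omega = 2317 * 2*pi/60 = 242.635673 rad/s
tau = P / omega = 2280.7753 / 242.635673 = 9.4000

9.4000 N*m


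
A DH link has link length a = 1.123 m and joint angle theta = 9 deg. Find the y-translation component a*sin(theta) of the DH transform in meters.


a*sin(theta) = 1.123*sin(9 deg) = 0.1757

0.1757 m


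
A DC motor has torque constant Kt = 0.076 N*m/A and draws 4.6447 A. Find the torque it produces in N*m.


tau = Kt * I = 0.076*4.6447 = 0.3530

0.3530 N*m


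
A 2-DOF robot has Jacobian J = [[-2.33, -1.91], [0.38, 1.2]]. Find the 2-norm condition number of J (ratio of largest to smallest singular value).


JJ^T eigenvalues: trace(JJ^T) = 10.6614, det(JJ^T) = det(J)^2 = 4.28572804
s_max^2 = (10.6614 + sqrt(96.52253780))/2 = 10.24299421
s_min^2 = (10.6614 - sqrt(96.52253780))/2 = 0.41840579
kappa = s_max/s_min = sqrt(10.24299421/0.41840579) = 4.9478

4.9478


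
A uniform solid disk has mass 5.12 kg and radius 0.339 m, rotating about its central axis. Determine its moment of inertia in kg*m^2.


I = (1/2)*m*R^2 = 0.5*5.12*0.339^2 = 0.2942

0.2942 kg*m^2


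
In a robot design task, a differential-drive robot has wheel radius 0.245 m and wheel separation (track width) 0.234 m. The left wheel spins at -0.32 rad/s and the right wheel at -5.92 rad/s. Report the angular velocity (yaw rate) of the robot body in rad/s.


omega = r*(wR - wL)/L = 0.245*(-5.92 - (-0.32))/0.234 = -5.8632

-5.8632 rad/s


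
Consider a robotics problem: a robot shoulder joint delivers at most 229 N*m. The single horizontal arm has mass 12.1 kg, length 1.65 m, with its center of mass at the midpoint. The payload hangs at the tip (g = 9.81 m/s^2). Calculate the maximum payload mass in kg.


tau_arm = m_arm*g*(L/2) = 12.1*9.81*1.65/2 = 97.9283 N*m
tau_payload = tau_max - tau_arm = 229 - 97.9283 = 131.0717
m_payload = tau_payload / (g*L) = 131.0717 / (9.81*1.65) = 8.0976

8.0976 kg


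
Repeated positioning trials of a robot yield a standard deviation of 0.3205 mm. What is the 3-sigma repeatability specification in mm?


repeatability = 3*sigma = 3*0.3205 = 0.9615

0.9615 mm


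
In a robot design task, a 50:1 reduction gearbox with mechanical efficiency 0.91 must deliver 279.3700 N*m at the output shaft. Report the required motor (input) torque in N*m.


tau_in = tau_out / (N * eta) = 279.3700 / (50 * 0.91) = 6.1400

6.1400 N*m


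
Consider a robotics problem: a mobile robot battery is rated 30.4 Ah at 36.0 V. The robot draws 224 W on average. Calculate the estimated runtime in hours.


E = 30.4*36.0 = 1094.4000 Wh
t = E/P = 1094.4000/224 = 4.8857

4.8857 hours


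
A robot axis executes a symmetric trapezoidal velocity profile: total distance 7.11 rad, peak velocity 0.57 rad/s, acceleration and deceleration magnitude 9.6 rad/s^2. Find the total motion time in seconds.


t_acc = v/a = 0.57/9.6 = 0.059375 s
d_acc = v^2/(2a) = 0.016922 rad (each ramp)
d_cruise = 7.11 - 2*0.016922 = 7.076156 rad
t_cruise = 7.076156/0.57 = 12.414309 s
t_total = 2*0.059375 + 12.414309 = 12.5331

12.5331 s


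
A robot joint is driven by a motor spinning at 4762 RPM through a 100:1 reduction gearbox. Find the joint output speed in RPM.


omega_joint = omega_motor / N = 4762 / 100 = 47.6200

47.6200 RPM


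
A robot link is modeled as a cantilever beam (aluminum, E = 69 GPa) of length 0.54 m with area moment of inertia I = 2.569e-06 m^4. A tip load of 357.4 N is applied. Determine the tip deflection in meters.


delta = F*L^3/(3*E*I) = 357.4*0.54^3/(3*6.900e+10*2.569e-06)
      = 56.2776336/531783 = 1.0583e-04

1.0583e-04 m


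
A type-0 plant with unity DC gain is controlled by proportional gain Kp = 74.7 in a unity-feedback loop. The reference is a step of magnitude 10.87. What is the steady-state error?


e_ss = R/(1 + Kp) = 10.87/(1 + 74.7) = 10.87/75.7000 = 0.1436

0.1436


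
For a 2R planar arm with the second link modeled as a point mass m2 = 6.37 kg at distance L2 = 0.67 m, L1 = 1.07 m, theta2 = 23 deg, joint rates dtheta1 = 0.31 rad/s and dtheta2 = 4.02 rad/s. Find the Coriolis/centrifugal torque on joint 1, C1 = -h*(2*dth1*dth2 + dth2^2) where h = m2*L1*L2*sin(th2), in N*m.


h = m2*L1*L2*sin(th2) = 6.37*1.07*0.67*sin(23 deg) = 1.784333
C1 = -h*(2*0.31*4.02 + 4.02^2) = -1.784333*18.6528 = -33.2828

-33.2828 N*m


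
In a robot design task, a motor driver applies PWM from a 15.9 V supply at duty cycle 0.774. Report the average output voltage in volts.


V_avg = V_supply * D = 15.9*0.774 = 12.3066

12.3066 V


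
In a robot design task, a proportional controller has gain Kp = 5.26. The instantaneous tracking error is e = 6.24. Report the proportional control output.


u_P = Kp * e = 5.26 * 6.24 = 32.8224

32.8224


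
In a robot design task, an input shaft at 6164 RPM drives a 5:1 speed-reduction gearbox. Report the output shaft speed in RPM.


omega_out = omega_in / N = 6164 / 5 = 1232.8000

1232.8000 RPM


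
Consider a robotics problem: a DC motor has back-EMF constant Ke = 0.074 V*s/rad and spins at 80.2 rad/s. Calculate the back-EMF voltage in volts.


V_emf = Ke * omega = 0.074*80.2 = 5.9348

5.9348 V


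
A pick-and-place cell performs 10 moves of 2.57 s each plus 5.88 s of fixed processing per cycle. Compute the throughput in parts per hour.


T_cycle = 10*2.57 + 5.88 = 31.5800 s
rate = 3600/T = 113.9962

113.9962 parts/hour


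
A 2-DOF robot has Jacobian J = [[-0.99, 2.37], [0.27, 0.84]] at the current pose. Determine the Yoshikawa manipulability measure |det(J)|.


det(J) = -0.99*0.84 - (2.37)*(0.27) = -1.4715
|det(J)| = 1.4715

1.4715


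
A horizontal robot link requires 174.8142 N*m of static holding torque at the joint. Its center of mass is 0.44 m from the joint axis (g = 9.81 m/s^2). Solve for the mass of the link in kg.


m = tau / (g*L) = 174.8142 / (9.81 * 0.44) = 40.5000

40.5000 kg


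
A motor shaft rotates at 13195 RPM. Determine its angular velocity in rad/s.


omega = 13195 * 2*pi/60 = 1381.7772

1381.7772 rad/s


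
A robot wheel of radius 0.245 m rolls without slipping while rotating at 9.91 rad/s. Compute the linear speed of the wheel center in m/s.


v = omega * r = 9.91 * 0.245 = 2.4280

2.4280 m/s


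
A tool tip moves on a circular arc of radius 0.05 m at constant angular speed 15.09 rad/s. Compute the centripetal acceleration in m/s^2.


a_c = omega^2 * r = 15.09^2 * 0.05 = 11.3854

11.3854 m/s^2


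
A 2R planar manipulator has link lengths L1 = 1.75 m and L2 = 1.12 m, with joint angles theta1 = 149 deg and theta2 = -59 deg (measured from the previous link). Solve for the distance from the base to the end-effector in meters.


x = L1*cos(th1) + L2*cos(th1+th2) = -1.500043
y = L1*sin(th1) + L2*sin(th1+th2) = 2.021317
d = sqrt(x^2 + y^2) = sqrt(2.250129 + 4.085722) = 2.5171

2.5171 m


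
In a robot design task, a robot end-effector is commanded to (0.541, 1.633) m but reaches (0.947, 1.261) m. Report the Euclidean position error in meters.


dx = 0.947 - (0.541) = 0.4060, dy = 1.261 - (1.633) = -0.3720
err = sqrt(0.164836 + 0.138384) = 0.5507

0.5507 m


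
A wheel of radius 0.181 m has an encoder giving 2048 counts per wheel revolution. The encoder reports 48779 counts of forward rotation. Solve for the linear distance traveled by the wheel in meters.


revs = 48779/2048 = 23.817871
d = revs * 2*pi*r = 23.817871 * 2*pi*0.181 = 27.0870

27.0870 m


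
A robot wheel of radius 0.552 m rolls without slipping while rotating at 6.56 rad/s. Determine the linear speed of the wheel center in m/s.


v = omega * r = 6.56 * 0.552 = 3.6211

3.6211 m/s


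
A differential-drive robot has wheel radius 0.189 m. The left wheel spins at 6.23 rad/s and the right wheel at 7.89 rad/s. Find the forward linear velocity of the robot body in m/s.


v = r*(wR + wL)/2 = 0.189*(7.89 + 6.23)/2 = 1.3343

1.3343 m/s


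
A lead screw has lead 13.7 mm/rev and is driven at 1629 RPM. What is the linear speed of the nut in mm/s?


v = lead * (RPM/60) = 13.7*1629/60 = 371.9550

371.9550 mm/s


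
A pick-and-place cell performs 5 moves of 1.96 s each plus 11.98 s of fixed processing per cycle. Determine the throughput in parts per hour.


T_cycle = 5*1.96 + 11.98 = 21.7800 s
rate = 3600/T = 165.2893

165.2893 parts/hour


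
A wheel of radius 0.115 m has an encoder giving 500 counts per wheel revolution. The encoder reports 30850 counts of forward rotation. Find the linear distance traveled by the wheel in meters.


revs = 30850/500 = 61.700000
d = revs * 2*pi*r = 61.700000 * 2*pi*0.115 = 44.5823

44.5823 m


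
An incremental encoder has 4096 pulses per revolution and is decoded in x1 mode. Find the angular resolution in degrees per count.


resolution = 360 / (PPR * 1) = 360 / 4096 = 0.0879

0.0879 degrees


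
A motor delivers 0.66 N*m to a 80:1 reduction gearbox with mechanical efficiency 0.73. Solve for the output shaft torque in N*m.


tau_out = tau_in * N * eta = 0.66 * 80 * 0.73 = 38.5440

38.5440 N*m


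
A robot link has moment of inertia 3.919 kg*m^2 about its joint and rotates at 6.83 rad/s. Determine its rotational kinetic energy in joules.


KE = (1/2)*I*omega^2 = 0.5*3.919*6.83^2 = 91.4085

91.4085 J


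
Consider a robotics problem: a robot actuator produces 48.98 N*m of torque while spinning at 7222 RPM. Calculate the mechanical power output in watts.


omega = 7222 * 2*pi/60 = 756.286071 rad/s
P = tau * omega = 48.98 * 756.286071 = 37042.8918

37042.8918 W


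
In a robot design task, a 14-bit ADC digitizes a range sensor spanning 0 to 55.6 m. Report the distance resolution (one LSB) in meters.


res = range / 2^n = 55.6/2^14 = 55.6/16384 = 0.0034

0.0034 m


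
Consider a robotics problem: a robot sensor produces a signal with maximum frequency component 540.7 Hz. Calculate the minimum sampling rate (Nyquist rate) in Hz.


f_s,min = 2*f_max = 2*540.7 = 1081.4000

1081.4000 Hz


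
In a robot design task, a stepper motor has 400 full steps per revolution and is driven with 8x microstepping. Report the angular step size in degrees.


step = 360/(400*8) = 360/3200 = 0.1125

0.1125 degrees


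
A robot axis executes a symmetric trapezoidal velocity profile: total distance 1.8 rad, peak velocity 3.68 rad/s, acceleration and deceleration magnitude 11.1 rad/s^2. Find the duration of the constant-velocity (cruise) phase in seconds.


t_acc = v/a = 0.331532 s, d_acc = v^2/(2a) = 0.610018 rad each
d_cruise = 1.8 - 2*0.610018 = 0.579964 rad
t_cruise = d_cruise/v = 0.579964/3.68 = 0.1576

0.1576 s


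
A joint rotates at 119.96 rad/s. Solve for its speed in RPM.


RPM = 119.96 * 60/(2*pi) = 1145.5336

1145.5336 RPM


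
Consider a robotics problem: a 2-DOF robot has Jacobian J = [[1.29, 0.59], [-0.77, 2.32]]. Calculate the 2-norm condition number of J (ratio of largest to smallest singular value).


JJ^T eigenvalues: trace(JJ^T) = 7.9875, det(JJ^T) = det(J)^2 = 11.88249841
s_max^2 = (7.9875 + sqrt(16.27016261))/2 = 6.01056448
s_min^2 = (7.9875 - sqrt(16.27016261))/2 = 1.97693552
kappa = s_max/s_min = sqrt(6.01056448/1.97693552) = 1.7437

1.7437


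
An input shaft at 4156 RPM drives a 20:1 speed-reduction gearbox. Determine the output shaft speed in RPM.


omega_out = omega_in / N = 4156 / 20 = 207.8000

207.8000 RPM


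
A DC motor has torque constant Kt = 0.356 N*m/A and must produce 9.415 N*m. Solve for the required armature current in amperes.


I = tau / Kt = 9.415/0.356 = 26.4466

26.4466 A


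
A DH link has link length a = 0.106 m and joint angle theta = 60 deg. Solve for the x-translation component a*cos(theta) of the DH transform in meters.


a*cos(theta) = 0.106*cos(60 deg) = 0.0530

0.0530 m


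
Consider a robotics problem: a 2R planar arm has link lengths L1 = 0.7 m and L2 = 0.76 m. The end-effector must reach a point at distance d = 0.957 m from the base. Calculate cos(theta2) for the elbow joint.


cos(th2) = (d^2 - L1^2 - L2^2)/(2*L1*L2) = (0.957^2 - 0.7^2 - 0.76^2)/(2*0.7*0.76) = -0.1426

-0.1426


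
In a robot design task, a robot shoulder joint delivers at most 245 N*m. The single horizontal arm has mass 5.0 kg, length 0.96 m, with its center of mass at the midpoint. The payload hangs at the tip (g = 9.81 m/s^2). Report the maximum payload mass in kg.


tau_arm = m_arm*g*(L/2) = 5.0*9.81*0.96/2 = 23.5440 N*m
tau_payload = tau_max - tau_arm = 245 - 23.5440 = 221.4560
m_payload = tau_payload / (g*L) = 221.4560 / (9.81*0.96) = 23.5151

23.5151 kg


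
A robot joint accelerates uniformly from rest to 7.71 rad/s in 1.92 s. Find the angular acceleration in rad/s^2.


alpha = delta_omega / t = 7.71 / 1.92 = 4.0156

4.0156 rad/s^2


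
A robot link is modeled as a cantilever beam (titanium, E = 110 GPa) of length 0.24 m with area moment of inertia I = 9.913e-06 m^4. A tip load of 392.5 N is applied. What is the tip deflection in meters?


delta = F*L^3/(3*E*I) = 392.5*0.24^3/(3*1.100e+11*9.913e-06)
      = 5.42592/3271290 = 1.6586e-06

1.6586e-06 m


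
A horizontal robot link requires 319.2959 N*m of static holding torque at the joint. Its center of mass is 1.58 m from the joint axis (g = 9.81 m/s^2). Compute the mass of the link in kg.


m = tau / (g*L) = 319.2959 / (9.81 * 1.58) = 20.6000

20.6000 kg


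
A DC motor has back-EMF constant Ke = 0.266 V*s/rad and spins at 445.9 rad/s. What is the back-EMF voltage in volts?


V_emf = Ke * omega = 0.266*445.9 = 118.6094

118.6094 V


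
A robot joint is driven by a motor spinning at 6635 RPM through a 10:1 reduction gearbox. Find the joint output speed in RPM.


omega_joint = omega_motor / N = 6635 / 10 = 663.5000

663.5000 RPM


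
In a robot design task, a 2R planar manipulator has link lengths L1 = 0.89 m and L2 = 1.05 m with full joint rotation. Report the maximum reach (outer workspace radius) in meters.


r_max = L1 + L2 = 0.89 + 1.05 = 1.9400

1.9400 m


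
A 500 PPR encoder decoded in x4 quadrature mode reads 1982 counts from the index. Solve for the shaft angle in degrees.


angle = counts * 360 / (PPR*4) = 1982 * 360 / 2000 = 356.7600

356.7600 degrees


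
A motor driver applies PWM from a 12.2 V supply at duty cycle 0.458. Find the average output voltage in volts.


V_avg = V_supply * D = 12.2*0.458 = 5.5876

5.5876 V


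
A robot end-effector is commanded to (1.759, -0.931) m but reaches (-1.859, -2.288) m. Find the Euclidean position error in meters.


dx = -1.859 - (1.759) = -3.6180, dy = -2.288 - (-0.931) = -1.3570
err = sqrt(13.089924 + 1.841449) = 3.8641

3.8641 m


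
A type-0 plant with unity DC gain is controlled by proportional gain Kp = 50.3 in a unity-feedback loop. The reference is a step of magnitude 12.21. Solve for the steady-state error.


e_ss = R/(1 + Kp) = 12.21/(1 + 50.3) = 12.21/51.3000 = 0.2380

0.2380


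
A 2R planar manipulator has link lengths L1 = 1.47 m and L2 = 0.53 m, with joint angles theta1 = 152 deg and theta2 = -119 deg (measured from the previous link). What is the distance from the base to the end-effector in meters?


x = L1*cos(th1) + L2*cos(th1+th2) = -0.853438
y = L1*sin(th1) + L2*sin(th1+th2) = 0.978782
d = sqrt(x^2 + y^2) = sqrt(0.728356 + 0.958014) = 1.2986

1.2986 m


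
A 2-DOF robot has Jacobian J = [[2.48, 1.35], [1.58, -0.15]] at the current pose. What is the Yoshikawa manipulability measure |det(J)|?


det(J) = 2.48*-0.15 - (1.35)*(1.58) = -2.5050
|det(J)| = 2.5050

2.5050


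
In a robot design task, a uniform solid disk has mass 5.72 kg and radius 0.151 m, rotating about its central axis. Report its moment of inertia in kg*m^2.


I = (1/2)*m*R^2 = 0.5*5.72*0.151^2 = 0.0652

0.0652 kg*m^2


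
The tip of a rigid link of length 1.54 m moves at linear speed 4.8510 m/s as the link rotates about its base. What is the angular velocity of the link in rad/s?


omega = v / L = 4.8510 / 1.54 = 3.1500

3.1500 rad/s


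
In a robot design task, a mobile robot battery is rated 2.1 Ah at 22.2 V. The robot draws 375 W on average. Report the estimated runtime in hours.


E = 2.1*22.2 = 46.6200 Wh
t = E/P = 46.6200/375 = 0.1243

0.1243 hours


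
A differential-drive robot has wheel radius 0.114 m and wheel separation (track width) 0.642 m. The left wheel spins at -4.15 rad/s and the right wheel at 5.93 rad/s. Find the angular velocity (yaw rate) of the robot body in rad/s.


omega = r*(wR - wL)/L = 0.114*(5.93 - (-4.15))/0.642 = 1.7899

1.7899 rad/s


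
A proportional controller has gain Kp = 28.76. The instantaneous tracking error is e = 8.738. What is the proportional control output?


u_P = Kp * e = 28.76 * 8.738 = 251.3049

251.3049


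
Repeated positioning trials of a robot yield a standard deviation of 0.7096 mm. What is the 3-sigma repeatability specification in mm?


repeatability = 3*sigma = 3*0.7096 = 2.1288

2.1288 mm


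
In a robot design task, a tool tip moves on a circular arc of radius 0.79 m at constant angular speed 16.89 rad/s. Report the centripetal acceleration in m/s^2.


a_c = omega^2 * r = 16.89^2 * 0.79 = 225.3650

225.3650 m/s^2


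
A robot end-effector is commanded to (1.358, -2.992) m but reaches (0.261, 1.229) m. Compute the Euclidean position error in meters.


dx = 0.261 - (1.358) = -1.0970, dy = 1.229 - (-2.992) = 4.2210
err = sqrt(1.203409 + 17.816841) = 4.3612

4.3612 m


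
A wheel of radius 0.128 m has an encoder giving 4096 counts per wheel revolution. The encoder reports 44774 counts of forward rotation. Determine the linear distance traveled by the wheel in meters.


revs = 44774/4096 = 10.931152
d = revs * 2*pi*r = 10.931152 * 2*pi*0.128 = 8.7914

8.7914 m


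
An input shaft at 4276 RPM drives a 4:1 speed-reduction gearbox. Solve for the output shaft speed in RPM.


omega_out = omega_in / N = 4276 / 4 = 1069.0000

1069.0000 RPM


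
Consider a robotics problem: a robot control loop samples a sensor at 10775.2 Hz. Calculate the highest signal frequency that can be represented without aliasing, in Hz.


f_max = f_s/2 = 10775.2/2 = 5387.6000

5387.6000 Hz


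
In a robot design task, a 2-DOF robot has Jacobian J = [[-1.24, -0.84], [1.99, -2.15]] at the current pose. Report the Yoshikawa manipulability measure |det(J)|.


det(J) = -1.24*-2.15 - (-0.84)*(1.99) = 4.3376
|det(J)| = 4.3376

4.3376


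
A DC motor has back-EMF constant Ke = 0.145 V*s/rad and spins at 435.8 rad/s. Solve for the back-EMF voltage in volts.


V_emf = Ke * omega = 0.145*435.8 = 63.1910

63.1910 V


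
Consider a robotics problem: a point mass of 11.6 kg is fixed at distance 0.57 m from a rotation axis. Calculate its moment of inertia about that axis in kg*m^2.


I = m*r^2 = 11.6*0.57^2 = 3.7688

3.7688 kg*m^2


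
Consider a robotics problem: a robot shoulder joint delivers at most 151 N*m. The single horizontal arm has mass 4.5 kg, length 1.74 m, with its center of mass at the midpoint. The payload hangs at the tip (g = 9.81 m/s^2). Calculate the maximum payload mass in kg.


tau_arm = m_arm*g*(L/2) = 4.5*9.81*1.74/2 = 38.4062 N*m
tau_payload = tau_max - tau_arm = 151 - 38.4062 = 112.5938
m_payload = tau_payload / (g*L) = 112.5938 / (9.81*1.74) = 6.5962

6.5962 kg


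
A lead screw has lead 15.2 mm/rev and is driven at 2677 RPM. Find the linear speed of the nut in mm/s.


v = lead * (RPM/60) = 15.2*2677/60 = 678.1733

678.1733 mm/s


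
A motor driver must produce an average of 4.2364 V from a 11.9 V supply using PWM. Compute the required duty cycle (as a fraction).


D = V_avg/V_supply = 4.2364/11.9 = 0.3560

0.3560


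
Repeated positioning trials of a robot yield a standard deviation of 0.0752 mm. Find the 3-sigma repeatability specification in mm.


repeatability = 3*sigma = 3*0.0752 = 0.2256

0.2256 mm


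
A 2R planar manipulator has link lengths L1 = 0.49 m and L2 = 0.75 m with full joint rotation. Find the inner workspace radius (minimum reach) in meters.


r_min = |L1 - L2| = |0.49 - 0.75| = 0.2600

0.2600 m


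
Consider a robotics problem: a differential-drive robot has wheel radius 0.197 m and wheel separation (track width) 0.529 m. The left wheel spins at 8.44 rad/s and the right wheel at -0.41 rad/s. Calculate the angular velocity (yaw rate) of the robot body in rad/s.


omega = r*(wR - wL)/L = 0.197*(-0.41 - (8.44))/0.529 = -3.2957

-3.2957 rad/s


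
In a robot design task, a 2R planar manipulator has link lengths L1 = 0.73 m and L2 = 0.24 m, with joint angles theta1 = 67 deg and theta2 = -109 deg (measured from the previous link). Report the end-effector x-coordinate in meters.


x = L1*cos(th1) + L2*cos(th1+th2) = 0.73*cos(67 deg) + 0.24*cos(-42 deg) = 0.4636

0.4636 m


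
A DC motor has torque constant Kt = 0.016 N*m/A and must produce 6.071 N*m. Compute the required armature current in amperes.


I = tau / Kt = 6.071/0.016 = 379.4375

379.4375 A


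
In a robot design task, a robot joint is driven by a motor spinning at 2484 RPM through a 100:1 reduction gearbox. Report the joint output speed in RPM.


omega_joint = omega_motor / N = 2484 / 100 = 24.8400

24.8400 RPM


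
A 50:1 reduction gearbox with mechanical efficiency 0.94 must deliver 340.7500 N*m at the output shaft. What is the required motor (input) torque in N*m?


tau_in = tau_out / (N * eta) = 340.7500 / (50 * 0.94) = 7.2500

7.2500 N*m


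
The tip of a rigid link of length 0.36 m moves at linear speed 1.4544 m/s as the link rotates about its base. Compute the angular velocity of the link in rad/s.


omega = v / L = 1.4544 / 0.36 = 4.0400

4.0400 rad/s


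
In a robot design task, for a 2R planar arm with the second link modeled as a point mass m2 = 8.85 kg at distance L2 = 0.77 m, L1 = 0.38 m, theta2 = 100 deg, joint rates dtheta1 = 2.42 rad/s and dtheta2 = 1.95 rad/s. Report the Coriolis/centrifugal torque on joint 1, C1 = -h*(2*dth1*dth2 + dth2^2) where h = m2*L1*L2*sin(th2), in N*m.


h = m2*L1*L2*sin(th2) = 8.85*0.38*0.77*sin(100 deg) = 2.550170
C1 = -h*(2*2.42*1.95 + 1.95^2) = -2.550170*13.2405 = -33.7655

-33.7655 N*m


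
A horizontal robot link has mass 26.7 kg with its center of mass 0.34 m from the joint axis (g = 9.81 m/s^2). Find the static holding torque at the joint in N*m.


tau = m*g*L = 26.7 * 9.81 * 0.34 = 89.0552

89.0552 N*m


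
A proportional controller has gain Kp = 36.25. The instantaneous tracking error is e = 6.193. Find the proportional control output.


u_P = Kp * e = 36.25 * 6.193 = 224.4962

224.4962


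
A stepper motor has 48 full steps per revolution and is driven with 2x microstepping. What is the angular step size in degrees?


step = 360/(48*2) = 360/96 = 3.7500

3.7500 degrees


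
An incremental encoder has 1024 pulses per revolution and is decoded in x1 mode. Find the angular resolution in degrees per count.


resolution = 360 / (PPR * 1) = 360 / 1024 = 0.3516

0.3516 degrees


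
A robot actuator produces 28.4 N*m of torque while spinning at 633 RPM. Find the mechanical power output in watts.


omega = 633 * 2*pi/60 = 66.287605 rad/s
P = tau * omega = 28.4 * 66.287605 = 1882.5680

1882.5680 W


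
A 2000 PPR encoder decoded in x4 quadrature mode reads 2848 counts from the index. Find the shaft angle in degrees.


angle = counts * 360 / (PPR*4) = 2848 * 360 / 8000 = 128.1600

128.1600 degrees


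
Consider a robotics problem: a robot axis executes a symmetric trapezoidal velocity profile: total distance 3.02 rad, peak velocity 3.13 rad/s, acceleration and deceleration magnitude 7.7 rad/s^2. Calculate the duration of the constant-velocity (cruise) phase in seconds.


t_acc = v/a = 0.406494 s, d_acc = v^2/(2a) = 0.636162 rad each
d_cruise = 3.02 - 2*0.636162 = 1.747676 rad
t_cruise = d_cruise/v = 1.747676/3.13 = 0.5584

0.5584 s


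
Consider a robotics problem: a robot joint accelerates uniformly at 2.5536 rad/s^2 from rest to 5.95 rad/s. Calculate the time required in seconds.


t = delta_omega / alpha = 5.95 / 2.5536 = 2.3300

2.3300 s


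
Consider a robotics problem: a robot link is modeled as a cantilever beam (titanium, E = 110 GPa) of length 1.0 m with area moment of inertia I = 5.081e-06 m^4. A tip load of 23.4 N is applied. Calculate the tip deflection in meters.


delta = F*L^3/(3*E*I) = 23.4*1.0^3/(3*1.100e+11*5.081e-06)
      = 23.4/1676730 = 1.3956e-05

1.3956e-05 m


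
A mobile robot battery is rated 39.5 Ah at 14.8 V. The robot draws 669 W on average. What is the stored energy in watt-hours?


E = capacity * V = 39.5*14.8 = 584.6000

584.6000 Wh


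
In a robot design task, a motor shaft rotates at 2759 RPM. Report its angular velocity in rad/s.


omega = 2759 * 2*pi/60 = 288.9218

288.9218 rad/s


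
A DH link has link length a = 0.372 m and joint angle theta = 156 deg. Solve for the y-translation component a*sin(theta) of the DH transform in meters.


a*sin(theta) = 0.372*sin(156 deg) = 0.1513

0.1513 m


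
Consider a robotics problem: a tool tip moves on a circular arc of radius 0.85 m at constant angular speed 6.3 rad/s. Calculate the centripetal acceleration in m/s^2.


a_c = omega^2 * r = 6.3^2 * 0.85 = 33.7365

33.7365 m/s^2


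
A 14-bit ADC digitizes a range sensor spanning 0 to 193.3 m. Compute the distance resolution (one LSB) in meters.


res = range / 2^n = 193.3/2^14 = 193.3/16384 = 0.0118

0.0118 m


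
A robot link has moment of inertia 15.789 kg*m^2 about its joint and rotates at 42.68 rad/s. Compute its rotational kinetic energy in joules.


KE = (1/2)*I*omega^2 = 0.5*15.789*42.68^2 = 14380.4823

14380.4823 J


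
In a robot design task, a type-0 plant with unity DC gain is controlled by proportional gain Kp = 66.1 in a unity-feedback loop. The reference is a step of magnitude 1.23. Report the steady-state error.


e_ss = R/(1 + Kp) = 1.23/(1 + 66.1) = 1.23/67.1000 = 0.0183

0.0183


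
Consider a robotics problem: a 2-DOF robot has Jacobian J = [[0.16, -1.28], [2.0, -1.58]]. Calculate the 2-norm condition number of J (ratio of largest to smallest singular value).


JJ^T eigenvalues: trace(JJ^T) = 8.1604, det(JJ^T) = det(J)^2 = 5.32317184
s_max^2 = (8.1604 + sqrt(45.29944080))/2 = 7.44544296
s_min^2 = (8.1604 - sqrt(45.29944080))/2 = 0.71495704
kappa = s_max/s_min = sqrt(7.44544296/0.71495704) = 3.2270

3.2270


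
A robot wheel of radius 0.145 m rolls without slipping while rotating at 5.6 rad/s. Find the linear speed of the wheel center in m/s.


v = omega * r = 5.6 * 0.145 = 0.8120

0.8120 m/s


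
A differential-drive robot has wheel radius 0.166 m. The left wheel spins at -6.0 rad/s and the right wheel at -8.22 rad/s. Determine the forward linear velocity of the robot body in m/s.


v = r*(wR + wL)/2 = 0.166*(-8.22 + -6.0)/2 = -1.1803

-1.1803 m/s


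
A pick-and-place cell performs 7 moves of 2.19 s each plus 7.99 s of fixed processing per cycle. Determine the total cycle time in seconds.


T = 7*2.19 + 7.99 = 23.3200

23.3200 s


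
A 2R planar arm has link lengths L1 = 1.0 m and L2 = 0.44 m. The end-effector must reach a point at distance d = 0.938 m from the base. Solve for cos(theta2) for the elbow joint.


cos(th2) = (d^2 - L1^2 - L2^2)/(2*L1*L2) = (0.938^2 - 1.0^2 - 0.44^2)/(2*1.0*0.44) = -0.3565

-0.3565


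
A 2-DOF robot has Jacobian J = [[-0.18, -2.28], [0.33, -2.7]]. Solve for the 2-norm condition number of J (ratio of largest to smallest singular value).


JJ^T eigenvalues: trace(JJ^T) = 12.6297, det(JJ^T) = det(J)^2 = 1.53363456
s_max^2 = (12.6297 + sqrt(153.37478385))/2 = 12.50707867
s_min^2 = (12.6297 - sqrt(153.37478385))/2 = 0.12262133
kappa = s_max/s_min = sqrt(12.50707867/0.12262133) = 10.0994

10.0994


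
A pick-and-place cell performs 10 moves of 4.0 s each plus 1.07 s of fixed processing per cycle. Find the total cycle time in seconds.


T = 10*4.0 + 1.07 = 41.0700

41.0700 s


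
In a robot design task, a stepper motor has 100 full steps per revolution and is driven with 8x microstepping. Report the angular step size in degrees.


step = 360/(100*8) = 360/800 = 0.4500

0.4500 degrees


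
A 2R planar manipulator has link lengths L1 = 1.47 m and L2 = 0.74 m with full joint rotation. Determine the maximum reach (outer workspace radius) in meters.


r_max = L1 + L2 = 1.47 + 0.74 = 2.2100

2.2100 m


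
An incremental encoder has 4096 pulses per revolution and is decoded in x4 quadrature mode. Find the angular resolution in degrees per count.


resolution = 360 / (PPR * 4) = 360 / 16384 = 0.0220

0.0220 degrees


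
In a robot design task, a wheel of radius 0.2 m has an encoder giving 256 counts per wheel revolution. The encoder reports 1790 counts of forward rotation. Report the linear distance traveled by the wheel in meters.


revs = 1790/256 = 6.992188
d = revs * 2*pi*r = 6.992188 * 2*pi*0.2 = 8.7866

8.7866 m


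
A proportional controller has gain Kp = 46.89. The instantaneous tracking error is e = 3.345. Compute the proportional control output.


u_P = Kp * e = 46.89 * 3.345 = 156.8471

156.8471


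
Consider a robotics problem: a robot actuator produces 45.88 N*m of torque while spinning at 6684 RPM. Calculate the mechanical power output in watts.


omega = 6684 * 2*pi/60 = 699.946843 rad/s
P = tau * omega = 45.88 * 699.946843 = 32113.5612

32113.5612 W


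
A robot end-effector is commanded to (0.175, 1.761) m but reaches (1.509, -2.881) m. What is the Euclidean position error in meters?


dx = 1.509 - (0.175) = 1.3340, dy = -2.881 - (1.761) = -4.6420
err = sqrt(1.779556 + 21.548164) = 4.8299

4.8299 m


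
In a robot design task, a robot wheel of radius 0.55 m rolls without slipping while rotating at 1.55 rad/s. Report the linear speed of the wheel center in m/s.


v = omega * r = 1.55 * 0.55 = 0.8525

0.8525 m/s


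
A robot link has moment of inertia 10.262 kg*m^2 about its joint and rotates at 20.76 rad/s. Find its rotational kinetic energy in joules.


KE = (1/2)*I*omega^2 = 0.5*10.262*20.76^2 = 2211.3461

2211.3461 J


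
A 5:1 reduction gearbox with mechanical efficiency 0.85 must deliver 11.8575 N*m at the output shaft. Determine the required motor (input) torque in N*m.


tau_in = tau_out / (N * eta) = 11.8575 / (5 * 0.85) = 2.7900

2.7900 N*m


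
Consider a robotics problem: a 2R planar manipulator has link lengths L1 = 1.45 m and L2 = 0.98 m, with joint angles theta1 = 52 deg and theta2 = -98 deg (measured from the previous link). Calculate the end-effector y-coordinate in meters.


y = L1*sin(th1) + L2*sin(th1+th2) = 1.45*sin(52 deg) + 0.98*sin(-46 deg) = 0.4377

0.4377 m


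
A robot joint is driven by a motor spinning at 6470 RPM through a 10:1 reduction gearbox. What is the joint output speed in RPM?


omega_joint = omega_motor / N = 6470 / 10 = 647.0000

647.0000 RPM


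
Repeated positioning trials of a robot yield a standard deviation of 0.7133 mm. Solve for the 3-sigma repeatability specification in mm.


repeatability = 3*sigma = 3*0.7133 = 2.1399

2.1399 mm


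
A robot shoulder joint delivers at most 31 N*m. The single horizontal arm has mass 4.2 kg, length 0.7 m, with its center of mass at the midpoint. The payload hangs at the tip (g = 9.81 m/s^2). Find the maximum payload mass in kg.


tau_arm = m_arm*g*(L/2) = 4.2*9.81*0.7/2 = 14.4207 N*m
tau_payload = tau_max - tau_arm = 31 - 14.4207 = 16.5793
m_payload = tau_payload / (g*L) = 16.5793 / (9.81*0.7) = 2.4143

2.4143 kg


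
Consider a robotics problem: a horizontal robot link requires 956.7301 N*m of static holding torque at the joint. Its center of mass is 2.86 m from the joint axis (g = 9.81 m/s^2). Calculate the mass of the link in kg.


m = tau / (g*L) = 956.7301 / (9.81 * 2.86) = 34.1000

34.1000 kg


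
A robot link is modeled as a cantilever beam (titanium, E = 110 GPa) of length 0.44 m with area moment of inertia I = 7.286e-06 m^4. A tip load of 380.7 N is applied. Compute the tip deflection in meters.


delta = F*L^3/(3*E*I) = 380.7*0.44^3/(3*1.100e+11*7.286e-06)
      = 32.4295488/2404380 = 1.3488e-05

1.3488e-05 m


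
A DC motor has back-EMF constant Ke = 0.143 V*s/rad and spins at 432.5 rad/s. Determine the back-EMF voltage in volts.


V_emf = Ke * omega = 0.143*432.5 = 61.8475

61.8475 V


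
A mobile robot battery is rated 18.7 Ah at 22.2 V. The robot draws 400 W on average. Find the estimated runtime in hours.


E = 18.7*22.2 = 415.1400 Wh
t = E/P = 415.1400/400 = 1.0378

1.0378 hours


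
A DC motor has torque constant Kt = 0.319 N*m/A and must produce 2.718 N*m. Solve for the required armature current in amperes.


I = tau / Kt = 2.718/0.319 = 8.5204

8.5204 A


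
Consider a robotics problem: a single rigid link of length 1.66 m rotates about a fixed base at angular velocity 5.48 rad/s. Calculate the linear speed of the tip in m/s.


v = L*omega = 1.66 * 5.48 = 9.0968

9.0968 m/s


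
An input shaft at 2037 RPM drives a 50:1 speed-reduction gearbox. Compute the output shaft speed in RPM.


omega_out = omega_in / N = 2037 / 50 = 40.7400

40.7400 RPM


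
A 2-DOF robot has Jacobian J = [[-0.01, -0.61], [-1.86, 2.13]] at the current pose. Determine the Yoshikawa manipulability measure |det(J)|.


det(J) = -0.01*2.13 - (-0.61)*(-1.86) = -1.1559
|det(J)| = 1.1559

1.1559


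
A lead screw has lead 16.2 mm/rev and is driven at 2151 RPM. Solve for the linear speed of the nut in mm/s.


v = lead * (RPM/60) = 16.2*2151/60 = 580.7700

580.7700 mm/s


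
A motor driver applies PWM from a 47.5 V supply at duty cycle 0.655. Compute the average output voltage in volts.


V_avg = V_supply * D = 47.5*0.655 = 31.1125

31.1125 V


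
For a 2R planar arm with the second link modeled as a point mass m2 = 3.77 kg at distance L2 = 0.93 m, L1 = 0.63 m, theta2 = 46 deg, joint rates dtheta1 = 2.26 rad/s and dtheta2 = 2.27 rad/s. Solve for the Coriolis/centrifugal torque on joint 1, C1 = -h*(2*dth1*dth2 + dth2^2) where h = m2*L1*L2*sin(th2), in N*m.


h = m2*L1*L2*sin(th2) = 3.77*0.63*0.93*sin(46 deg) = 1.588909
C1 = -h*(2*2.26*2.27 + 2.27^2) = -1.588909*15.4133 = -24.4903

-24.4903 N*m


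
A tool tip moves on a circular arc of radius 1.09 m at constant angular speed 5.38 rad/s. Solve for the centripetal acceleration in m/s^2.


a_c = omega^2 * r = 5.38^2 * 1.09 = 31.5494

31.5494 m/s^2


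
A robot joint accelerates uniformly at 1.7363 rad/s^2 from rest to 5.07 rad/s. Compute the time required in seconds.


t = delta_omega / alpha = 5.07 / 1.7363 = 2.9200

2.9200 s


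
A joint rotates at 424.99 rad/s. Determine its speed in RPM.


RPM = 424.99 * 60/(2*pi) = 4058.3556

4058.3556 RPM


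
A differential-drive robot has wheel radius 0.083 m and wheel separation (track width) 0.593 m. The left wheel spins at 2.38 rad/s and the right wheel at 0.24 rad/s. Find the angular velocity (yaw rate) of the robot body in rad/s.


omega = r*(wR - wL)/L = 0.083*(0.24 - (2.38))/0.593 = -0.2995

-0.2995 rad/s


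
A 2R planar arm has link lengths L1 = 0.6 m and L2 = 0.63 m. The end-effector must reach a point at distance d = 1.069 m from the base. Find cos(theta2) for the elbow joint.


cos(th2) = (d^2 - L1^2 - L2^2)/(2*L1*L2) = (1.069^2 - 0.6^2 - 0.63^2)/(2*0.6*0.63) = 0.5104

0.5104


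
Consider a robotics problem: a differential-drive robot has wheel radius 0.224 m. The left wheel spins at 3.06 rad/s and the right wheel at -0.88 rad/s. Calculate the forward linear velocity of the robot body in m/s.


v = r*(wR + wL)/2 = 0.224*(-0.88 + 3.06)/2 = 0.2442

0.2442 m/s


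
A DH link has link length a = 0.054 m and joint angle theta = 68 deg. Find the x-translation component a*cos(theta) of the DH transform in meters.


a*cos(theta) = 0.054*cos(68 deg) = 0.0202

0.0202 m


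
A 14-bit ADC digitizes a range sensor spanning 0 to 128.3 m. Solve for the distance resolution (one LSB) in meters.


res = range / 2^n = 128.3/2^14 = 128.3/16384 = 0.0078

0.0078 m


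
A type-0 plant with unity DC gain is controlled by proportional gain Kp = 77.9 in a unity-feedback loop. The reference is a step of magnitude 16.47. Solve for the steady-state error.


e_ss = R/(1 + Kp) = 16.47/(1 + 77.9) = 16.47/78.9000 = 0.2087

0.2087


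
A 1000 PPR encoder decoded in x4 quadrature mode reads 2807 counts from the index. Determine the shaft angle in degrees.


angle = counts * 360 / (PPR*4) = 2807 * 360 / 4000 = 252.6300

252.6300 degrees


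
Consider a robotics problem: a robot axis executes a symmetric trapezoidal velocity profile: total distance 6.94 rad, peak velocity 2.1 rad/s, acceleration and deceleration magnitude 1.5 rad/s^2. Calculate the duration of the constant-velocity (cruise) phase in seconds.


t_acc = v/a = 1.400000 s, d_acc = v^2/(2a) = 1.470000 rad each
d_cruise = 6.94 - 2*1.470000 = 4.000000 rad
t_cruise = d_cruise/v = 4.000000/2.1 = 1.9048

1.9048 s


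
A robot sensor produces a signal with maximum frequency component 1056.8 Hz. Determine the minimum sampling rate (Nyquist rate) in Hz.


f_s,min = 2*f_max = 2*1056.8 = 2113.6000

2113.6000 Hz


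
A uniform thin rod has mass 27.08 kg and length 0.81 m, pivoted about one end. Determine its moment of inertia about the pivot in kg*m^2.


I = (1/3)*m*L^2 = (1/3)*27.08*0.81^2 = 5.9224

5.9224 kg*m^2


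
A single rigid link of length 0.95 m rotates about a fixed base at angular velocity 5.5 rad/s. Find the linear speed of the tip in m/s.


v = L*omega = 0.95 * 5.5 = 5.2250

5.2250 m/s


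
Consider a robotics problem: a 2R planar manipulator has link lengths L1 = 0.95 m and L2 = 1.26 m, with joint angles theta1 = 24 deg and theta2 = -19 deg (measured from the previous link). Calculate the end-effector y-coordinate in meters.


y = L1*sin(th1) + L2*sin(th1+th2) = 0.95*sin(24 deg) + 1.26*sin(5 deg) = 0.4962

0.4962 m
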